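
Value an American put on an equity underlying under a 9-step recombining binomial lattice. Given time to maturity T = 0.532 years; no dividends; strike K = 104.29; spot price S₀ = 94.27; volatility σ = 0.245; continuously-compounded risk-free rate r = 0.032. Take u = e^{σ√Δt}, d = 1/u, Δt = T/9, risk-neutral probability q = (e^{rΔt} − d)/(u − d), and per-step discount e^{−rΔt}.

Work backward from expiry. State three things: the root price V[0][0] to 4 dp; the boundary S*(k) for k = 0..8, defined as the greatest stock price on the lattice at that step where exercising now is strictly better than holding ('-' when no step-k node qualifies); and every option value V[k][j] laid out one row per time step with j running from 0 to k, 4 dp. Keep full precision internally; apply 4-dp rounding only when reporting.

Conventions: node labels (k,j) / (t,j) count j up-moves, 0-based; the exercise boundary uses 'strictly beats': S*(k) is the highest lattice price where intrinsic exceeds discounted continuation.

Δt=0.05911, u=1.06138, d=0.94217, q=0.50100, disc=e^(-rΔt)=0.99811
k=9 terminal: V=max(K-S,0) → 49.1395 42.1619 34.3015 25.4466 15.4713 4.2341 0.0000 0.0000 0.0000 0.0000
k=8: j=0 S=58.5355 intr=45.7545 cont=45.5575 V=45.7545[EX]; j=1 S=65.9413 intr=38.3487 cont=38.1516 V=38.3487[EX]; j=2 S=74.2842 intr=30.0058 cont=29.8088 V=30.0058[EX]; j=3 S=83.6825 intr=20.6075 cont=20.4104 V=20.6075[EX]; j=4 S=94.2700 intr=10.0200 cont=9.8229 V=10.0200[EX]; j=5 S=106.1970 intr=0.0000 cont=2.1088 V=2.1088[hold]; j=6 S=119.6329 intr=0.0000 cont=0.0000 V=0.0000[hold]; j=7 S=134.7688 intr=0.0000 cont=0.0000 V=0.0000[hold]; j=8 S=151.8197 intr=0.0000 cont=0.0000 V=0.0000[hold]  S*(8)=94.2700
k=7: j=0 S=62.1281 intr=42.1619 cont=41.9648 V=42.1619[EX]; j=1 S=69.9885 intr=34.3015 cont=34.1044 V=34.3015[EX]; j=2 S=78.8434 intr=25.4466 cont=25.2495 V=25.4466[EX]; j=3 S=88.8187 intr=15.4713 cont=15.2743 V=15.4713[EX]; j=4 S=100.0559 intr=4.2341 cont=6.0451 V=6.0451[hold]; j=5 S=112.7149 intr=0.0000 cont=1.0503 V=1.0503[hold]; j=6 S=126.9755 intr=0.0000 cont=0.0000 V=0.0000[hold]; j=7 S=143.0404 intr=0.0000 cont=0.0000 V=0.0000[hold]  S*(7)=88.8187
k=6: j=0 S=65.9413 intr=38.3487 cont=38.1516 V=38.3487[EX]; j=1 S=74.2842 intr=30.0058 cont=29.8088 V=30.0058[EX]; j=2 S=83.6825 intr=20.6075 cont=20.4104 V=20.6075[EX]; j=3 S=94.2700 intr=10.0200 cont=10.7285 V=10.7285[hold]; j=4 S=106.1970 intr=0.0000 cont=3.5360 V=3.5360[hold]; j=5 S=119.6329 intr=0.0000 cont=0.5231 V=0.5231[hold]; j=6 S=134.7688 intr=0.0000 cont=0.0000 V=0.0000[hold]  S*(6)=83.6825
k=5: j=0 S=69.9885 intr=34.3015 cont=34.1044 V=34.3015[EX]; j=1 S=78.8434 intr=25.4466 cont=25.2495 V=25.4466[EX]; j=2 S=88.8187 intr=15.4713 cont=15.6286 V=15.6286[hold]; j=3 S=100.0559 intr=4.2341 cont=7.1116 V=7.1116[hold]; j=4 S=112.7149 intr=0.0000 cont=2.0227 V=2.0227[hold]; j=5 S=126.9755 intr=0.0000 cont=0.2605 V=0.2605[hold]  S*(5)=78.8434
k=4: j=0 S=74.2842 intr=30.0058 cont=29.8088 V=30.0058[EX]; j=1 S=83.6825 intr=20.6075 cont=20.4890 V=20.6075[EX]; j=2 S=94.2700 intr=10.0200 cont=11.3401 V=11.3401[hold]; j=3 S=106.1970 intr=0.0000 cont=4.5535 V=4.5535[hold]; j=4 S=119.6329 intr=0.0000 cont=1.1377 V=1.1377[hold]  S*(4)=83.6825
k=3: j=0 S=78.8434 intr=25.4466 cont=25.2495 V=25.4466[EX]; j=1 S=88.8187 intr=15.4713 cont=15.9344 V=15.9344[hold]; j=2 S=100.0559 intr=4.2341 cont=7.9251 V=7.9251[hold]; j=3 S=112.7149 intr=0.0000 cont=2.8368 V=2.8368[hold]  S*(3)=78.8434
k=2: j=0 S=83.6825 intr=20.6075 cont=20.6419 V=20.6419[hold]; j=1 S=94.2700 intr=10.0200 cont=11.8992 V=11.8992[hold]; j=2 S=106.1970 intr=0.0000 cont=5.3657 V=5.3657[hold]  S*(2)=-
k=1: j=0 S=88.8187 intr=15.4713 cont=16.2311 V=16.2311[hold]; j=1 S=100.0559 intr=4.2341 cont=8.6097 V=8.6097[hold]  S*(1)=-
k=0: j=0 S=94.2700 intr=10.0200 cont=12.3893 V=12.3893[hold]  S*(0)=-

price = 12.3893
boundary = - - - 78.8434 83.6825 78.8434 83.6825 88.8187 94.2700
tree:
12.3893
16.2311 8.6097
20.6419 11.8992 5.3657
25.4466 15.9344 7.9251 2.8368
30.0058 20.6075 11.3401 4.5535 1.1377
34.3015 25.4466 15.6286 7.1116 2.0227 0.2605
38.3487 30.0058 20.6075 10.7285 3.5360 0.5231 0.0000
42.1619 34.3015 25.4466 15.4713 6.0451 1.0503 0.0000 0.0000
45.7545 38.3487 30.0058 20.6075 10.0200 2.1088 0.0000 0.0000 0.0000
49.1395 42.1619 34.3015 25.4466 15.4713 4.2341 0.0000 0.0000 0.0000 0.0000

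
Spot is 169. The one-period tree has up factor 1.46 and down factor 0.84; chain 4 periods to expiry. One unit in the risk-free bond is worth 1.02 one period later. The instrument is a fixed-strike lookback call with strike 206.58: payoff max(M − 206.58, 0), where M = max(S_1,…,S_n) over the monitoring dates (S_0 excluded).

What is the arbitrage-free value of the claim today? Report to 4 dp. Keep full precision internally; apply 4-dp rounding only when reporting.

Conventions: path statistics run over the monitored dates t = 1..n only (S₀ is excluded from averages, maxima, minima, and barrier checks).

No-arbitrage gives p* = (R−d)/(u−d) = 0.2903: enumerate every path, weight its payoff by its p*-probability, and discount by R^4.
Enumerate all 2^4 = 16 price paths (U = up ×1.46, D = down ×0.84); each path with k up-moves has probability p*^k·(1−p*)^(4−k).
DDDD: M=141.9600, payoff=0.0000, prob=0.253655
UDDD: M=246.7400, payoff=40.1600, prob=0.103768
DUDD: M=207.2616, payoff=0.6816, prob=0.103768
UUDD: M=360.2404, payoff=153.6604, prob=0.042451
DDUD: M=174.0997, payoff=0.0000, prob=0.103768
UDUD: M=302.6019, payoff=96.0219, prob=0.042451
DUUD: M=302.6019, payoff=96.0219, prob=0.042451
UUUD: M=525.9510, payoff=319.3710, prob=0.017366
DDDU: M=146.2438, payoff=0.0000, prob=0.103768
UDDU: M=254.1856, payoff=47.6056, prob=0.042451
DUDU: M=254.1856, payoff=47.6056, prob=0.042451
UUDU: M=441.7988, payoff=235.2188, prob=0.017366
DDUU: M=254.1856, payoff=47.6056, prob=0.042451
UDUU: M=441.7988, payoff=235.2188, prob=0.017366
DUUU: M=441.7988, payoff=235.2188, prob=0.017366
UUUU: M=767.8884, payoff=561.3084, prob=0.007104
Price = Σ prob·payoff / R^4 = 46.764557 / 1.082432 = 43.2032

price = 43.2032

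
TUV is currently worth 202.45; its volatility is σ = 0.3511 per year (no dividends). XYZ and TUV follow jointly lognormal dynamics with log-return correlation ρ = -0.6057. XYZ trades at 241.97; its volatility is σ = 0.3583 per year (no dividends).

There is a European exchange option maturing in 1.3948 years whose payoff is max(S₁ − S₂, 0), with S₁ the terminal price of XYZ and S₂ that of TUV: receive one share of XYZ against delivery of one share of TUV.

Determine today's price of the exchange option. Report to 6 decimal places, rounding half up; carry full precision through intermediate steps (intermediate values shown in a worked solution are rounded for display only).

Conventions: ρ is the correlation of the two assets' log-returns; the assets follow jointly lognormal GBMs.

σ_eff = √(σ₁² + σ₂² − 2ρσ₁σ₂) = √(0.3583² + 0.3511² − 2·-0.6057·0.3583·0.3511) = 0.635644
d₁ = (ln(S₁/S₂) + (q₂ − q₁ + σ_eff²/2)T) / (σ_eff√T) = (ln(241.97/202.45) + (0.0 − 0.0 + 0.202022)·1.3948) / 0.750706 = 0.612890
d₂ = d₁ − σ_eff√T = 0.612890 − 0.750706 = -0.137815
N(d₁) = 0.730026,  N(d₂) = 0.445193
V = S₁·e^{−q₁T}·N(d₁) − S₂·e^{−q₂T}·N(d₂) = 176.644298 − 90.129349 = 86.514950
Key observation: no risk-free rate is needed — with the second asset as numeraire the exchange option is a call on the ratio S₁/S₂, and r cancels out of the value.

exchange price = 86.514950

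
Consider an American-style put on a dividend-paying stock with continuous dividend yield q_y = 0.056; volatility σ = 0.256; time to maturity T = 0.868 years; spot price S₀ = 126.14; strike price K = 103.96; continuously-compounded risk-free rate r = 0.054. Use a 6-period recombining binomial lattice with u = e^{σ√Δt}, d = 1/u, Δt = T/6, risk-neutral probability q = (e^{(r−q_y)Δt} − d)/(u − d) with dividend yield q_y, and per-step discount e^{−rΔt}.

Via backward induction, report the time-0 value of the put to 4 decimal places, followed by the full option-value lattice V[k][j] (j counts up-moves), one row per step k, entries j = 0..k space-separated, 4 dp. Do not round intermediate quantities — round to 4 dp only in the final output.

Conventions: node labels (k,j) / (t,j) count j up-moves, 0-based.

price = 2.7571
tree:
2.7571
4.6141 0.7436
7.5671 1.4160 0.0104
12.0729 2.6961 0.0200 0.0000
18.5116 5.1332 0.0383 0.0000 0.0000
26.4394 9.7729 0.0734 0.0000 0.0000 0.0000
33.6317 18.5116 0.1406 0.0000 0.0000 0.0000 0.0000

Δt=0.14467  u=1.10227  d=0.90722  q=0.47419  discount=0.99222
step 6 (expiry): payoffs max(K−S,0) = 33.6317 18.5116 0.1406 0.0000 0.0000 0.0000 0.0000
k=5: (k=5,j=0): S=77.5206, K−S=26.4394, hold=26.2559 ⇒ V=26.4394 exercise | (k=5,j=1): S=94.1871, K−S=9.7729, hold=9.7239 ⇒ V=9.7729 exercise | (k=5,j=2): S=114.4368, K−S=0.0000, hold=0.0734 ⇒ V=0.0734 continue | (k=5,j=3): S=139.0401, K−S=0.0000, hold=0.0000 ⇒ V=0.0000 continue | (k=5,j=4): S=168.9329, K−S=0.0000, hold=0.0000 ⇒ V=0.0000 continue | (k=5,j=5): S=205.2526, K−S=0.0000, hold=0.0000 ⇒ V=0.0000 continue
k=4: (k=4,j=0): S=85.4484, K−S=18.5116, hold=18.3920 ⇒ V=18.5116 exercise | (k=4,j=1): S=103.8194, K−S=0.1406, hold=5.1332 ⇒ V=5.1332 continue | (k=4,j=2): S=126.1400, K−S=0.0000, hold=0.0383 ⇒ V=0.0383 continue | (k=4,j=3): S=153.2594, K−S=0.0000, hold=0.0000 ⇒ V=0.0000 continue | (k=4,j=4): S=186.2093, K−S=0.0000, hold=0.0000 ⇒ V=0.0000 continue
k=3: (k=3,j=0): S=94.1871, K−S=9.7729, hold=12.0729 ⇒ V=12.0729 continue | (k=3,j=1): S=114.4368, K−S=0.0000, hold=2.6961 ⇒ V=2.6961 continue | (k=3,j=2): S=139.0401, K−S=0.0000, hold=0.0200 ⇒ V=0.0200 continue | (k=3,j=3): S=168.9329, K−S=0.0000, hold=0.0000 ⇒ V=0.0000 continue
k=2: (k=2,j=0): S=103.8194, K−S=0.1406, hold=7.5671 ⇒ V=7.5671 continue | (k=2,j=1): S=126.1400, K−S=0.0000, hold=1.4160 ⇒ V=1.4160 continue | (k=2,j=2): S=153.2594, K−S=0.0000, hold=0.0104 ⇒ V=0.0104 continue
k=1: (k=1,j=0): S=114.4368, K−S=0.0000, hold=4.6141 ⇒ V=4.6141 continue | (k=1,j=1): S=139.0401, K−S=0.0000, hold=0.7436 ⇒ V=0.7436 continue
k=0: (k=0,j=0): S=126.1400, K−S=0.0000, hold=2.7571 ⇒ V=2.7571 continue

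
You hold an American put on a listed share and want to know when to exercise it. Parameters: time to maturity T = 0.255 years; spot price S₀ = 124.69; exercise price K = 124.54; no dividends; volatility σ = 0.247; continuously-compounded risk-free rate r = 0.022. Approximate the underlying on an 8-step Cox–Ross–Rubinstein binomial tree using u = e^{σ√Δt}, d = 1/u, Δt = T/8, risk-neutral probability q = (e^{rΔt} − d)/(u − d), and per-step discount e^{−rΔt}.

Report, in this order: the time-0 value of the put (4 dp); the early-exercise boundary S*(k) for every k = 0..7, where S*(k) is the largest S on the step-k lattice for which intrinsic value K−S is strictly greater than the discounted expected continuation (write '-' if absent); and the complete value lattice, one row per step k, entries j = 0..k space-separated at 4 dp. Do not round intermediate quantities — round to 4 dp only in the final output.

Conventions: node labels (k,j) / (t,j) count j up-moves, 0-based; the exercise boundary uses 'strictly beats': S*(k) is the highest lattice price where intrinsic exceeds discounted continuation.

price = 5.6717
boundary = - - - - 104.5262 109.2387 114.1638 119.3109
tree:
5.6717
8.2029 3.1173
11.4859 4.8909 1.3261
15.4894 7.4491 2.3080 0.3340
20.0138 10.9308 3.9348 0.6644 0.0000
24.5231 15.3013 6.5217 1.3215 0.0000 0.0000
28.8379 20.0138 10.3762 2.6288 0.0000 0.0000 0.0000
32.9665 24.5231 15.3013 5.2291 0.0000 0.0000 0.0000 0.0000
36.9169 28.8379 20.0138 10.3762 0.0000 0.0000 0.0000 0.0000 0.0000

Δt=0.03188, u=1.04509, d=0.95686, q=0.49693, disc=e^(-rΔt)=0.99930
k=8 terminal: V=max(K-S,0) → 36.9169 28.8379 20.0138 10.3762 0.0000 0.0000 0.0000 0.0000 0.0000
k=7: j=0 S=91.5735 intr=32.9665 cont=32.8792 V=32.9665[EX]; j=1 S=100.0169 intr=24.5231 cont=24.4358 V=24.5231[EX]; j=2 S=109.2387 intr=15.3013 cont=15.2140 V=15.3013[EX]; j=3 S=119.3109 intr=5.2291 cont=5.2163 V=5.2291[EX]; j=4 S=130.3117 intr=0.0000 cont=0.0000 V=0.0000[hold]; j=5 S=142.3268 intr=0.0000 cont=0.0000 V=0.0000[hold]; j=6 S=155.4497 intr=0.0000 cont=0.0000 V=0.0000[hold]; j=7 S=169.7826 intr=0.0000 cont=0.0000 V=0.0000[hold]  S*(7)=119.3109
k=6: j=0 S=95.7021 intr=28.8379 cont=28.7505 V=28.8379[EX]; j=1 S=104.5262 intr=20.0138 cont=19.9265 V=20.0138[EX]; j=2 S=114.1638 intr=10.3762 cont=10.2889 V=10.3762[EX]; j=3 S=124.6900 intr=0.0000 cont=2.6288 V=2.6288[hold]; j=4 S=136.1868 intr=0.0000 cont=0.0000 V=0.0000[hold]; j=5 S=148.7436 intr=0.0000 cont=0.0000 V=0.0000[hold]; j=6 S=162.4582 intr=0.0000 cont=0.0000 V=0.0000[hold]  S*(6)=114.1638
k=5: j=0 S=100.0169 intr=24.5231 cont=24.4358 V=24.5231[EX]; j=1 S=109.2387 intr=15.3013 cont=15.2140 V=15.3013[EX]; j=2 S=119.3109 intr=5.2291 cont=6.5217 V=6.5217[hold]; j=3 S=130.3117 intr=0.0000 cont=1.3215 V=1.3215[hold]; j=4 S=142.3268 intr=0.0000 cont=0.0000 V=0.0000[hold]; j=5 S=155.4497 intr=0.0000 cont=0.0000 V=0.0000[hold]  S*(5)=109.2387
k=4: j=0 S=104.5262 intr=20.0138 cont=19.9265 V=20.0138[EX]; j=1 S=114.1638 intr=10.3762 cont=10.9308 V=10.9308[hold]; j=2 S=124.6900 intr=0.0000 cont=3.9348 V=3.9348[hold]; j=3 S=136.1868 intr=0.0000 cont=0.6644 V=0.6644[hold]; j=4 S=148.7436 intr=0.0000 cont=0.0000 V=0.0000[hold]  S*(4)=104.5262
k=3: j=0 S=109.2387 intr=15.3013 cont=15.4894 V=15.4894[hold]; j=1 S=119.3109 intr=5.2291 cont=7.4491 V=7.4491[hold]; j=2 S=130.3117 intr=0.0000 cont=2.3080 V=2.3080[hold]; j=3 S=142.3268 intr=0.0000 cont=0.3340 V=0.3340[hold]  S*(3)=-
k=2: j=0 S=114.1638 intr=10.3762 cont=11.4859 V=11.4859[hold]; j=1 S=124.6900 intr=0.0000 cont=4.8909 V=4.8909[hold]; j=2 S=136.1868 intr=0.0000 cont=1.3261 V=1.3261[hold]  S*(2)=-
k=1: j=0 S=119.3109 intr=5.2291 cont=8.2029 V=8.2029[hold]; j=1 S=130.3117 intr=0.0000 cont=3.1173 V=3.1173[hold]  S*(1)=-
k=0: j=0 S=124.6900 intr=0.0000 cont=5.6717 V=5.6717[hold]  S*(0)=-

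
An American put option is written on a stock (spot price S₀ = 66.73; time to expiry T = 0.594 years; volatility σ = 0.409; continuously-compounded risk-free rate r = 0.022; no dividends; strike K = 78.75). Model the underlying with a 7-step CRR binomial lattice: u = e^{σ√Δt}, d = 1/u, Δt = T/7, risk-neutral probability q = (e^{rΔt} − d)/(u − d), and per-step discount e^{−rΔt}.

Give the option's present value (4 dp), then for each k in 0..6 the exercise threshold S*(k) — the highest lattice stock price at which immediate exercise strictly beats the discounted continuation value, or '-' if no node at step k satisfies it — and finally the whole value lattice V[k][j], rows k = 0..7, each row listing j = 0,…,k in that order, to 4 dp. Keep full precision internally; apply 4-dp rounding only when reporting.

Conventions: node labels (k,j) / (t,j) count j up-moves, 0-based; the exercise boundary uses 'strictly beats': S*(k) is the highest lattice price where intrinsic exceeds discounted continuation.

price = 15.8404
boundary = - - - 46.6758 52.5818 59.2350 66.7300
tree:
15.8404
20.7698 10.5207
26.3062 14.8067 5.8828
32.0742 20.1120 9.0726 2.4233
37.3167 26.1682 13.5787 4.1885 0.5057
41.9705 32.0742 19.5150 7.1510 0.9707 0.0000
46.1015 37.3167 26.1682 12.0200 1.8632 0.0000 0.0000
49.7686 41.9705 32.0742 19.5150 3.5766 0.0000 0.0000 0.0000

Δt=0.08486, u=1.12653, d=0.88768, q=0.47807, disc=e^(-rΔt)=0.99813
k=7 terminal: V=max(K-S,0) → 49.7686 41.9705 32.0742 19.5150 3.5766 0.0000 0.0000 0.0000
k=6: j=0 S=32.6485 intr=46.1015 cont=45.9546 V=46.1015[EX]; j=1 S=41.4333 intr=37.3167 cont=37.1699 V=37.3167[EX]; j=2 S=52.5818 intr=26.1682 cont=26.0214 V=26.1682[EX]; j=3 S=66.7300 intr=12.0200 cont=11.8731 V=12.0200[EX]; j=4 S=84.6851 intr=0.0000 cont=1.8632 V=1.8632[hold]; j=5 S=107.4715 intr=0.0000 cont=0.0000 V=0.0000[hold]; j=6 S=136.3890 intr=0.0000 cont=0.0000 V=0.0000[hold]  S*(6)=66.7300
k=5: j=0 S=36.7795 intr=41.9705 cont=41.8236 V=41.9705[EX]; j=1 S=46.6758 intr=32.0742 cont=31.9273 V=32.0742[EX]; j=2 S=59.2350 intr=19.5150 cont=19.3682 V=19.5150[EX]; j=3 S=75.1734 intr=3.5766 cont=7.1510 V=7.1510[hold]; j=4 S=95.4004 intr=0.0000 cont=0.9707 V=0.9707[hold]; j=5 S=121.0699 intr=0.0000 cont=0.0000 V=0.0000[hold]  S*(5)=59.2350
k=4: j=0 S=41.4333 intr=37.3167 cont=37.1699 V=37.3167[EX]; j=1 S=52.5818 intr=26.1682 cont=26.0214 V=26.1682[EX]; j=2 S=66.7300 intr=12.0200 cont=13.5787 V=13.5787[hold]; j=3 S=84.6851 intr=0.0000 cont=4.1885 V=4.1885[hold]; j=4 S=107.4715 intr=0.0000 cont=0.5057 V=0.5057[hold]  S*(4)=52.5818
k=3: j=0 S=46.6758 intr=32.0742 cont=31.9273 V=32.0742[EX]; j=1 S=59.2350 intr=19.5150 cont=20.1120 V=20.1120[hold]; j=2 S=75.1734 intr=3.5766 cont=9.0726 V=9.0726[hold]; j=3 S=95.4004 intr=0.0000 cont=2.4233 V=2.4233[hold]  S*(3)=46.6758
k=2: j=0 S=52.5818 intr=26.1682 cont=26.3062 V=26.3062[hold]; j=1 S=66.7300 intr=12.0200 cont=14.8067 V=14.8067[hold]; j=2 S=84.6851 intr=0.0000 cont=5.8828 V=5.8828[hold]  S*(2)=-
k=1: j=0 S=59.2350 intr=19.5150 cont=20.7698 V=20.7698[hold]; j=1 S=75.1734 intr=3.5766 cont=10.5207 V=10.5207[hold]  S*(1)=-
k=0: j=0 S=66.7300 intr=12.0200 cont=15.8404 V=15.8404[hold]  S*(0)=-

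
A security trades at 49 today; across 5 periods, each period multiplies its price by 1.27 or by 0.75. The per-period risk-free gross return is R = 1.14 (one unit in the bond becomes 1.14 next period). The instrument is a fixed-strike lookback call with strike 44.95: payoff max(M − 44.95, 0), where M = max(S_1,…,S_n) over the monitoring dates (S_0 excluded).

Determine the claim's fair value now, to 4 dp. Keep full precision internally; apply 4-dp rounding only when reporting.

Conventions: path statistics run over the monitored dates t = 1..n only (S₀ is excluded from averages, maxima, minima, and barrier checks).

No-arbitrage gives p* = (R−d)/(u−d) = 0.7500: enumerate every path, weight its payoff by its p*-probability, and discount by R^5.
Enumerate all 2^5 = 32 price paths (U = up ×1.27, D = down ×0.75); each path with k up-moves has probability p*^k·(1−p*)^(5−k).
DDDDD: M=36.7500, payoff=0.0000, prob=0.000977
UDDDD: M=62.2300, payoff=17.2800, prob=0.002930
DUDDD: M=46.6725, payoff=1.7225, prob=0.002930
UUDDD: M=79.0321, payoff=34.0821, prob=0.008789
DDUDD: M=36.7500, payoff=0.0000, prob=0.002930
UDUDD: M=62.2300, payoff=17.2800, prob=0.008789
DUUDD: M=59.2741, payoff=14.3241, prob=0.008789
UUUDD: M=100.3708, payoff=55.4208, prob=0.026367
DDDUD: M=36.7500, payoff=0.0000, prob=0.002930
UDDUD: M=62.2300, payoff=17.2800, prob=0.008789
DUDUD: M=46.6725, payoff=1.7225, prob=0.008789
UUDUD: M=79.0321, payoff=34.0821, prob=0.026367
DDUUD: M=44.4556, payoff=0.0000, prob=0.008789
UDUUD: M=75.2781, payoff=30.3281, prob=0.026367
DUUUD: M=75.2781, payoff=30.3281, prob=0.026367
UUUUD: M=127.4709, payoff=82.5209, prob=0.079102
DDDDU: M=36.7500, payoff=0.0000, prob=0.002930
UDDDU: M=62.2300, payoff=17.2800, prob=0.008789
DUDDU: M=46.6725, payoff=1.7225, prob=0.008789
UUDDU: M=79.0321, payoff=34.0821, prob=0.026367
DDUDU: M=36.7500, payoff=0.0000, prob=0.008789
UDUDU: M=62.2300, payoff=17.2800, prob=0.026367
DUUDU: M=59.2741, payoff=14.3241, prob=0.026367
UUUDU: M=100.3708, payoff=55.4208, prob=0.079102
DDDUU: M=36.7500, payoff=0.0000, prob=0.008789
UDDUU: M=62.2300, payoff=17.2800, prob=0.026367
DUDUU: M=56.4586, payoff=11.5086, prob=0.026367
UUDUU: M=95.6032, payoff=50.6532, prob=0.079102
DDUUU: M=56.4586, payoff=11.5086, prob=0.026367
UDUUU: M=95.6032, payoff=50.6532, prob=0.079102
DUUUU: M=95.6032, payoff=50.6532, prob=0.079102
UUUUU: M=161.8880, payoff=116.9380, prob=0.237305
Price = Σ prob·payoff / R^5 = 58.402340 / 1.925415 = 30.3323

price = 30.3323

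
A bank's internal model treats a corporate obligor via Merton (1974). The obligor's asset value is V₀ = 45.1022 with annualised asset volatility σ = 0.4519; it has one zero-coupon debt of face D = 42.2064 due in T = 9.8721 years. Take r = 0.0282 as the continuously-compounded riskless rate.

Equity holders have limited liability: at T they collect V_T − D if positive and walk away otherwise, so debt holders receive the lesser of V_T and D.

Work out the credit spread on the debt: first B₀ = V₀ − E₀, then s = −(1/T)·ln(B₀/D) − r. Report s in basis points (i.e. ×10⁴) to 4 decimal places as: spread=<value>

Apply the equity-as-call identities (strike 42.2064, horizon 9.8721 years):
d₁ = [ln(V₀/D) + (r + σ²/2)T] / (σ√T)
   = [ln(45.1022/42.2064) + (0.0282 + 0.5·0.4519²)·9.8721] / (0.4519·√9.8721)
   = [0.066359 + 1.286402] / 1.419865 = 0.952739
d₂ = d₁ − σ√T = 0.952739 − 1.419865 = -0.467126
N(d₁) = 0.829639,  N(d₂) = 0.320205,  e^(−rT) = 0.756999
E₀ = V₀·N(d₁) − D·e^(−rT)·N(d₂)
   = 45.1022·0.829639 − 42.2064·0.756999·0.320205 = 27.187927
B₀ = V₀ − E₀ = 45.1022 − 27.187927 = 17.914273
spread = −(1/T)·ln(B₀/D) − r = −(1/9.8721)·ln(17.914273/42.2064) − 0.0282 = 0.05860768
in basis points: 0.05860768 × 10⁴ = 586.0768 bp

spread=586.0768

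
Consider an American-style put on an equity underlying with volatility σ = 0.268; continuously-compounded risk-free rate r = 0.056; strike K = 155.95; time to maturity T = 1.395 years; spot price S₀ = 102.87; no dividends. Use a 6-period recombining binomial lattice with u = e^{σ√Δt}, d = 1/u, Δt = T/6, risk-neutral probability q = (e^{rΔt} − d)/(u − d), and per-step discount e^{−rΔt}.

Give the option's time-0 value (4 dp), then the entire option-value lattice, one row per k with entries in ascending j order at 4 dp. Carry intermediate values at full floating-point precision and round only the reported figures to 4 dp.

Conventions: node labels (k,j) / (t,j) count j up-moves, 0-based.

Δt=0.23250, u=1.13795, d=0.87878, q=0.51830, disc=e^(-rΔt)=0.98706
k=6 terminal: V=max(K-S,0) → 108.5740 94.6018 76.5089 53.0800 22.7415 0.0000 0.0000
k=5: j=0 S=53.9114 intr=102.0386 cont=100.0213 V=102.0386[EX]; j=1 S=69.8110 intr=86.1390 cont=84.1217 V=86.1390[EX]; j=2 S=90.3997 intr=65.5503 cont=63.5330 V=65.5503[EX]; j=3 S=117.0605 intr=38.8895 cont=36.8722 V=38.8895[EX]; j=4 S=151.5841 intr=4.3659 cont=10.8128 V=10.8128[hold]; j=5 S=196.2895 intr=0.0000 cont=0.0000 V=0.0000[hold]
k=4: j=0 S=61.3482 intr=94.6018 cont=92.5845 V=94.6018[EX]; j=1 S=79.4411 intr=76.5089 cont=74.4916 V=76.5089[EX]; j=2 S=102.8700 intr=53.0800 cont=51.0627 V=53.0800[EX]; j=3 S=133.2085 intr=22.7415 cont=24.0224 V=24.0224[hold]; j=4 S=172.4946 intr=0.0000 cont=5.1411 V=5.1411[hold]
k=3: j=0 S=69.8110 intr=86.1390 cont=84.1217 V=86.1390[EX]; j=1 S=90.3997 intr=65.5503 cont=63.5330 V=65.5503[EX]; j=2 S=117.0605 intr=38.8895 cont=37.5275 V=38.8895[EX]; j=3 S=151.5841 intr=4.3659 cont=14.0520 V=14.0520[hold]
k=2: j=0 S=79.4411 intr=76.5089 cont=74.4916 V=76.5089[EX]; j=1 S=102.8700 intr=53.0800 cont=51.0627 V=53.0800[EX]; j=2 S=133.2085 intr=22.7415 cont=25.6796 V=25.6796[hold]
k=1: j=0 S=90.3997 intr=65.5503 cont=63.5330 V=65.5503[EX]; j=1 S=117.0605 intr=38.8895 cont=38.3753 V=38.8895[EX]
k=0: j=0 S=102.8700 intr=53.0800 cont=51.0627 V=53.0800[EX]

price = 53.0800
tree:
53.0800
65.5503 38.8895
76.5089 53.0800 25.6796
86.1390 65.5503 38.8895 14.0520
94.6018 76.5089 53.0800 24.0224 5.1411
102.0386 86.1390 65.5503 38.8895 10.8128 0.0000
108.5740 94.6018 76.5089 53.0800 22.7415 0.0000 0.0000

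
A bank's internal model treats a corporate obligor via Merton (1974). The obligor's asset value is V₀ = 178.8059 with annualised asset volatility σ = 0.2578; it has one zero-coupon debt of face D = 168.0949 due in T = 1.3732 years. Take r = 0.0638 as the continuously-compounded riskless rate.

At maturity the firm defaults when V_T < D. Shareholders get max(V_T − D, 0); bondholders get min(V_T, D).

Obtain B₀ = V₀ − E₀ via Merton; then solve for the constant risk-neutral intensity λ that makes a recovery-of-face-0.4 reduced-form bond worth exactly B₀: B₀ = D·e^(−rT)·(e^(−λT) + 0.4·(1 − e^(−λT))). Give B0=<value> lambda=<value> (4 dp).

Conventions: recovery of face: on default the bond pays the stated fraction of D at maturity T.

Equity is a call on the firm's assets struck at D = 168.0949:
d₁ = [ln(V₀/D) + (r + σ²/2)T] / (σ√T)
   = [ln(178.8059/168.0949) + (0.0638 + 0.5·0.2578²)·1.3732] / (0.2578·√1.3732)
   = [0.061772 + 0.133242] / 0.302099 = 0.645530
d₂ = d₁ − σ√T = 0.645530 − 0.302099 = 0.343431
N(d₁) = 0.740708,  N(d₂) = 0.634363,  e^(−rT) = 0.916118
E₀ = V₀·N(d₁) − D·e^(−rT)·N(d₂)
   = 178.8059·0.740708 − 168.0949·0.916118·0.634363 = 34.754445
B₀ = V₀ − E₀ = 178.8059 − 34.754445 = 144.051455
e^(−λT) = (B₀·e^(rT)/D − 0.4)/(1 − 0.4) = (144.0515·1.091563/168.0949 − 0.4)/0.6 = 0.89238535
λ = −ln(0.89238535)/1.3732 = 0.082914

B0=144.0515 lambda=0.0829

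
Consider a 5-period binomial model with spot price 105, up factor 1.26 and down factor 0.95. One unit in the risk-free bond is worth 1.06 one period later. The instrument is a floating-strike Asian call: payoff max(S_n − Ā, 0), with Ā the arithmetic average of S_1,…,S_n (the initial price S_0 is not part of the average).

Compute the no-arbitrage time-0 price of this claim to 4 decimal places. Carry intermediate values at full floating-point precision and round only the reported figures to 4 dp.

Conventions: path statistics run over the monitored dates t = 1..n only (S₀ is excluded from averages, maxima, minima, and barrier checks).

price = 12.9676

With p* = (R−d)/(u−d) = 0.3548, sum probability × payoff across the paths and divide by R^5.
Enumerate all 2^5 = 32 price paths (U = up ×1.26, D = down ×0.95); each path with k up-moves has probability p*^k·(1−p*)^(5−k).
DDDDD: Ā=90.2614, payoff=0.0000, prob=0.111774
UDDDD: Ā=119.7151, payoff=0.0000, prob=0.061476
DUDDD: Ā=113.2051, payoff=0.0000, prob=0.061476
UUDDD: Ā=150.1457, payoff=0.0000, prob=0.033812
DDUDD: Ā=107.0206, payoff=0.7385, prob=0.061476
UDUDD: Ā=141.9431, payoff=0.9795, prob=0.033812
DUUDD: Ā=135.4331, payoff=7.4895, prob=0.033812
UUUDD: Ā=179.6271, payoff=9.9335, prob=0.018596
DDDUD: Ā=101.1454, payoff=6.6138, prob=0.061476
UDDUD: Ā=134.1507, payoff=8.7720, prob=0.033812
DUDUD: Ā=127.6407, payoff=15.2820, prob=0.033812
UUDUD: Ā=169.2918, payoff=20.2688, prob=0.018596
DDUUD: Ā=121.4562, payoff=21.4665, prob=0.033812
UDUUD: Ā=161.0892, payoff=28.4714, prob=0.018596
DUUUD: Ā=154.5792, payoff=34.9814, prob=0.018596
UUUUD: Ā=205.0209, payoff=46.3964, prob=0.010228
DDDDU: Ā=95.5638, payoff=12.1953, prob=0.061476
UDDDU: Ā=126.7478, payoff=16.1749, prob=0.033812
DUDDU: Ā=120.2378, payoff=22.6849, prob=0.033812
UUDDU: Ā=159.4733, payoff=30.0873, prob=0.018596
DDUDU: Ā=114.0533, payoff=28.8694, prob=0.033812
UDUDU: Ā=151.2707, payoff=38.2899, prob=0.018596
DUUDU: Ā=144.7607, payoff=44.7999, prob=0.018596
UUUDU: Ā=191.9984, payoff=59.4188, prob=0.010228
DDDUU: Ā=108.1781, payoff=34.7446, prob=0.033812
UDDUU: Ā=143.4783, payoff=46.0824, prob=0.018596
DUDUU: Ā=136.9683, payoff=52.5924, prob=0.018596
UUDUU: Ā=181.6632, payoff=69.7541, prob=0.010228
DDUUU: Ā=130.7838, payoff=58.7769, prob=0.018596
UDUUU: Ā=173.4606, payoff=77.9567, prob=0.010228
DUUUU: Ā=166.9506, payoff=84.4667, prob=0.010228
UUUUU: Ā=221.4292, payoff=112.0295, prob=0.005625
Price = Σ prob·payoff / R^5 = 17.353594 / 1.338226 = 12.9676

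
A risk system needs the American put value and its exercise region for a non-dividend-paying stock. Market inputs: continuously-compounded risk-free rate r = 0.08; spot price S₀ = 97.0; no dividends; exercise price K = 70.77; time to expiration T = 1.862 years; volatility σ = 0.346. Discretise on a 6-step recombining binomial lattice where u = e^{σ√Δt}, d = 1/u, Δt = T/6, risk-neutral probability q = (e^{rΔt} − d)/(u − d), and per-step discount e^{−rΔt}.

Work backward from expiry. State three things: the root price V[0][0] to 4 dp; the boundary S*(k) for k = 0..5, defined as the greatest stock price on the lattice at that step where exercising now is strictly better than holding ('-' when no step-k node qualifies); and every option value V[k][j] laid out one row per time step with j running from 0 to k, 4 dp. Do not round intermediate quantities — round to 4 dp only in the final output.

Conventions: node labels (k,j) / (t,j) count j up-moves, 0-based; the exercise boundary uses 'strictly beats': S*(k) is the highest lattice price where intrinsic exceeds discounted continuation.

params: Δt=0.31033 u=1.21258 d=0.82469 q=0.51677 e^(-rΔt)=0.97548
t_6 payoffs: 40.2549 25.9023 4.7990 0.0000 0.0000 0.0000 0.0000
t_5: node(5,0) S=37.0019 payoff=33.7681 vs cont=32.0327 → 33.7681 [stop]  node(5,1) S=54.4056 payoff=16.3644 vs cont=14.6291 → 16.3644 [stop]  node(5,2) S=79.9949 payoff=0.0000 vs cont=2.2622 → 2.2622 [wait]  node(5,3) S=117.6200 payoff=0.0000 vs cont=0.0000 → 0.0000 [wait]  node(5,4) S=172.9419 payoff=0.0000 vs cont=0.0000 → 0.0000 [wait]  node(5,5) S=254.2840 payoff=0.0000 vs cont=0.0000 → 0.0000 [wait]  ⇒ S*(5)=54.4056
t_4: node(4,0) S=44.8677 payoff=25.9023 vs cont=24.1669 → 25.9023 [stop]  node(4,1) S=65.9710 payoff=4.7990 vs cont=8.8543 → 8.8543 [wait]  node(4,2) S=97.0000 payoff=0.0000 vs cont=1.0664 → 1.0664 [wait]  node(4,3) S=142.6234 payoff=0.0000 vs cont=0.0000 → 0.0000 [wait]  node(4,4) S=209.7054 payoff=0.0000 vs cont=0.0000 → 0.0000 [wait]  ⇒ S*(4)=44.8677
t_3: node(3,0) S=54.4056 payoff=16.3644 vs cont=16.6733 → 16.6733 [wait]  node(3,1) S=79.9949 payoff=0.0000 vs cont=4.7113 → 4.7113 [wait]  node(3,2) S=117.6200 payoff=0.0000 vs cont=0.5027 → 0.5027 [wait]  node(3,3) S=172.9419 payoff=0.0000 vs cont=0.0000 → 0.0000 [wait]  ⇒ S*(3)=-
t_2: node(2,0) S=65.9710 payoff=4.7990 vs cont=10.2345 → 10.2345 [wait]  node(2,1) S=97.0000 payoff=0.0000 vs cont=2.4742 → 2.4742 [wait]  node(2,2) S=142.6234 payoff=0.0000 vs cont=0.2369 → 0.2369 [wait]  ⇒ S*(2)=-
t_1: node(1,0) S=79.9949 payoff=0.0000 vs cont=6.0716 → 6.0716 [wait]  node(1,1) S=117.6200 payoff=0.0000 vs cont=1.2857 → 1.2857 [wait]  ⇒ S*(1)=-
t_0: node(0,0) S=97.0000 payoff=0.0000 vs cont=3.5102 → 3.5102 [wait]  ⇒ S*(0)=-

price = 3.5102
boundary = - - - - 44.8677 54.4056
tree:
3.5102
6.0716 1.2857
10.2345 2.4742 0.2369
16.6733 4.7113 0.5027 0.0000
25.9023 8.8543 1.0664 0.0000 0.0000
33.7681 16.3644 2.2622 0.0000 0.0000 0.0000
40.2549 25.9023 4.7990 0.0000 0.0000 0.0000 0.0000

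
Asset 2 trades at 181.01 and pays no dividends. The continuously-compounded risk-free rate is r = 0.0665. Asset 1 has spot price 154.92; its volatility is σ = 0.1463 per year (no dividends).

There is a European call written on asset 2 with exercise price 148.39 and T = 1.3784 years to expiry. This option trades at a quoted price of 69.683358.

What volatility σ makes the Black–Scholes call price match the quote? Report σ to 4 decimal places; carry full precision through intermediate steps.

At σ = 0.5976 the Black–Scholes value reproduces the quote:
σ√T = 0.5976·√1.3784 = 0.701614
d₁ = (ln(S/K) + (r+σ²/2)T) / (σ√T) = (ln(181.01/148.39) + (0.0665+0.5976²/2)·1.3784) / 0.701614 = (0.198708 + 0.337795) / 0.701614 = 0.764670
d₂ = d₁ − σ√T = 0.764670 − 0.701614 = 0.063056
e^{−rT} = 0.912412
N(d₁) = 0.777766,  N(d₂) = 0.525139
V = S·N(d₁) − K·e^{−rT}·N(d₂) = 140.783406 − 71.100049 = 69.683358 (the observed quote) — the price is monotone increasing in volatility, hence this σ is the only solution

sigma = 0.5976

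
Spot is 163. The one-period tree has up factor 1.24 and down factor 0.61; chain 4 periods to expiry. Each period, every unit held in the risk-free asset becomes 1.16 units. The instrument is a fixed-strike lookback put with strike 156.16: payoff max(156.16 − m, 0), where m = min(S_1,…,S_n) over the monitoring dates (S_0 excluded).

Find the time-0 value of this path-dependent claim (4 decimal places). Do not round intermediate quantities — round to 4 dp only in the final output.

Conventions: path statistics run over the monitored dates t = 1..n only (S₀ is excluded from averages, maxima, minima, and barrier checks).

Under the martingale measure an up-move has probability p* = 0.8730; value the claim as the probability-weighted average of per-path payoffs, discounted 4 periods at R = 1.16.
Enumerate all 2^4 = 16 price paths (U = up ×1.24, D = down ×0.61); each path with k up-moves has probability p*^k·(1−p*)^(4−k).
DDDD: m=22.5687, payoff=133.5913, prob=0.000260
UDDD: m=45.8774, payoff=110.2826, prob=0.001788
DUDD: m=45.8774, payoff=110.2826, prob=0.001788
UUDD: m=93.2590, payoff=62.9010, prob=0.012290
DDUD: m=45.8774, payoff=110.2826, prob=0.001788
UDUD: m=93.2590, payoff=62.9010, prob=0.012290
DUUD: m=93.2590, payoff=62.9010, prob=0.012290
UUUD: m=189.5756, payoff=0.0000, prob=0.084492
DDDU: m=36.9979, payoff=119.1621, prob=0.001788
UDDU: m=75.2089, payoff=80.9511, prob=0.012290
DUDU: m=75.2089, payoff=80.9511, prob=0.012290
UUDU: m=152.8836, payoff=3.2764, prob=0.084492
DDUU: m=60.6523, payoff=95.5077, prob=0.012290
UDUU: m=123.2932, payoff=32.8668, prob=0.084492
DUUU: m=99.4300, payoff=56.7300, prob=0.084492
UUUU: m=202.1200, payoff=0.0000, prob=0.580883
Price = Σ prob·payoff / R^4 = 14.168843 / 1.810639 = 7.8253

price = 7.8253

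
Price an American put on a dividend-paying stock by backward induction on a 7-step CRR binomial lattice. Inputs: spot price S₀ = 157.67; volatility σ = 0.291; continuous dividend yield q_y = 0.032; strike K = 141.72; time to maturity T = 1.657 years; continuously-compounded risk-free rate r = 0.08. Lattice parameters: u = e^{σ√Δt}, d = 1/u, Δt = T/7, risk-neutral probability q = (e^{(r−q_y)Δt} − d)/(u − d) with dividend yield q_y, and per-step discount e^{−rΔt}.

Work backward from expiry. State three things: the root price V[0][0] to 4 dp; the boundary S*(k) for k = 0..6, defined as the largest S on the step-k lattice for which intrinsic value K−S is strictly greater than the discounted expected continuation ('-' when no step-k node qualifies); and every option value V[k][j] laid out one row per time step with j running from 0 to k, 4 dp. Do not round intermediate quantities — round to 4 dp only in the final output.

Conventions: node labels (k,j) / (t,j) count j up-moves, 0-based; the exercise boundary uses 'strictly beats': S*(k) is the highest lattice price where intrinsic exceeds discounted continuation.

price = 11.0730
boundary = - - - 103.1064 89.4947 103.1064 118.7882
tree:
11.0730
17.3385 5.3479
26.3504 9.1575 1.8146
38.6136 15.3223 3.4587 0.2710
52.2253 24.8590 6.5503 0.5578 0.0000
64.0399 38.6136 12.3118 1.1482 0.0000 0.0000
74.2949 52.2253 22.9318 2.3635 0.0000 0.0000 0.0000
83.1960 64.0399 38.6136 4.8648 0.0000 0.0000 0.0000 0.0000

Δt=0.23671  u=1.15209  d=0.86798  q=0.50488  discount=0.98124
step 7 (expiry): payoffs max(K−S,0) = 83.1960 64.0399 38.6136 4.8648 0.0000 0.0000 0.0000 0.0000
step 6: (k=6,j=0): S=67.4251, K−S=74.2949, hold=72.1452 ⇒ V=74.2949 exercise | (k=6,j=1): S=89.4947, K−S=52.2253, hold=50.2421 ⇒ V=52.2253 exercise | (k=6,j=2): S=118.7882, K−S=22.9318, hold=21.1697 ⇒ V=22.9318 exercise | (k=6,j=3): S=157.6700, K−S=0.0000, hold=2.3635 ⇒ V=2.3635 continue | (k=6,j=4): S=209.2786, K−S=0.0000, hold=0.0000 ⇒ V=0.0000 continue | (k=6,j=5): S=277.7798, K−S=0.0000, hold=0.0000 ⇒ V=0.0000 continue | (k=6,j=6): S=368.7027, K−S=0.0000, hold=0.0000 ⇒ V=0.0000 continue  boundary S*=118.7882
step 5: (k=5,j=0): S=77.6801, K−S=64.0399, hold=61.9676 ⇒ V=64.0399 exercise | (k=5,j=1): S=103.1064, K−S=38.6136, hold=36.7332 ⇒ V=38.6136 exercise | (k=5,j=2): S=136.8552, K−S=4.8648, hold=12.3118 ⇒ V=12.3118 continue | (k=5,j=3): S=181.6506, K−S=0.0000, hold=1.1482 ⇒ V=1.1482 continue | (k=5,j=4): S=241.1086, K−S=0.0000, hold=0.0000 ⇒ V=0.0000 continue | (k=5,j=5): S=320.0284, K−S=0.0000, hold=0.0000 ⇒ V=0.0000 continue  boundary S*=103.1064
step 4: (k=4,j=0): S=89.4947, K−S=52.2253, hold=50.2421 ⇒ V=52.2253 exercise | (k=4,j=1): S=118.7882, K−S=22.9318, hold=24.8590 ⇒ V=24.8590 continue | (k=4,j=2): S=157.6700, K−S=0.0000, hold=6.5503 ⇒ V=6.5503 continue | (k=4,j=3): S=209.2786, K−S=0.0000, hold=0.5578 ⇒ V=0.5578 continue | (k=4,j=4): S=277.7798, K−S=0.0000, hold=0.0000 ⇒ V=0.0000 continue  boundary S*=89.4947
step 3: (k=3,j=0): S=103.1064, K−S=38.6136, hold=37.6880 ⇒ V=38.6136 exercise | (k=3,j=1): S=136.8552, K−S=4.8648, hold=15.3223 ⇒ V=15.3223 continue | (k=3,j=2): S=181.6506, K−S=0.0000, hold=3.4587 ⇒ V=3.4587 continue | (k=3,j=3): S=241.1086, K−S=0.0000, hold=0.2710 ⇒ V=0.2710 continue  boundary S*=103.1064
step 2: (k=2,j=0): S=118.7882, K−S=22.9318, hold=26.3504 ⇒ V=26.3504 continue | (k=2,j=1): S=157.6700, K−S=0.0000, hold=9.1575 ⇒ V=9.1575 continue | (k=2,j=2): S=209.2786, K−S=0.0000, hold=1.8146 ⇒ V=1.8146 continue  boundary S*=-
step 1: (k=1,j=0): S=136.8552, K−S=4.8648, hold=17.3385 ⇒ V=17.3385 continue | (k=1,j=1): S=181.6506, K−S=0.0000, hold=5.3479 ⇒ V=5.3479 continue  boundary S*=-
step 0: (k=0,j=0): S=157.6700, K−S=0.0000, hold=11.0730 ⇒ V=11.0730 continue  boundary S*=-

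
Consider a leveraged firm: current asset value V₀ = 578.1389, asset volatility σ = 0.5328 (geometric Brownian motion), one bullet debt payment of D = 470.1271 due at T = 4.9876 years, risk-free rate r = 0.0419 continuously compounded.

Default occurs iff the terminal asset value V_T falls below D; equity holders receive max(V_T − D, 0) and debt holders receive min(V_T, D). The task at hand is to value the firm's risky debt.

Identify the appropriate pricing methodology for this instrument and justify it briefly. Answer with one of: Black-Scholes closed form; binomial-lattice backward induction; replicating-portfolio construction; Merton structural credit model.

framework: Merton structural credit model

Key observation: assets follow a GBM and default happens iff V_T < 470.1271; valuing claims on that split (equity as a call, risky debt as the residual) is the structural model's definition.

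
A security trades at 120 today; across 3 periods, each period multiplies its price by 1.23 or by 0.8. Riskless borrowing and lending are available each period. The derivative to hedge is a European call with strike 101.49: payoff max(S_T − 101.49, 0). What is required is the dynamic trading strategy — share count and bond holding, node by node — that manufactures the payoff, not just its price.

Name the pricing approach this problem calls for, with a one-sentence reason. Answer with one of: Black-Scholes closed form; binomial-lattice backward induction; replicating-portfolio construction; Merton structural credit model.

Key observation: since the answer must list Δ and B at each node of the 1.23/0.8 lattice on 120, the replicating-portfolio method — solving the two-state system at every node — is the one that applies.

framework: replicating-portfolio construction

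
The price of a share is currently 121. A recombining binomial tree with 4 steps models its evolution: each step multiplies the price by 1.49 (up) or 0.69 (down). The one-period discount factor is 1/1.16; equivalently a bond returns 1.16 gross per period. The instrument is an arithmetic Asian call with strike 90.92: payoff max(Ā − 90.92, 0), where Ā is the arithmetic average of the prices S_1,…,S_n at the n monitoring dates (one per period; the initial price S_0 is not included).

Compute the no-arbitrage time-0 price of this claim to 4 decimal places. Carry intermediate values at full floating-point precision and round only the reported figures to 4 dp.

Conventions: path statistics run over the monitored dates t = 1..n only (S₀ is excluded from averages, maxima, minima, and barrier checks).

price = 49.8731

Risk-neutral up-probability p* = (R−d)/(u−d) = (1.16−0.69)/(1.49−0.69) = 0.5875; the claim prices as the p*-weighted sum of path payoffs discounted by R^4.
Enumerate all 2^4 = 16 price paths (U = up ×1.49, D = down ×0.69); each path with k up-moves has probability p*^k·(1−p*)^(4−k).
DDDD: Ā=52.0687, payoff=0.0000, prob=0.028953
UDDD: Ā=112.4383, payoff=21.5183, prob=0.041236
DUDD: Ā=88.2383, payoff=0.0000, prob=0.041236
UUDD: Ā=190.5435, payoff=99.6235, prob=0.058730
DDUD: Ā=71.5403, payoff=0.0000, prob=0.041236
UDUD: Ā=154.4855, payoff=63.5655, prob=0.058730
DUUD: Ā=130.2855, payoff=39.3655, prob=0.058730
UUUD: Ā=281.3411, payoff=190.4211, prob=0.083646
DDDU: Ā=60.0186, payoff=0.0000, prob=0.041236
UDDU: Ā=129.6055, payoff=38.6855, prob=0.058730
DUDU: Ā=105.4055, payoff=14.4855, prob=0.058730
UUDU: Ā=227.6147, payoff=136.6947, prob=0.083646
DDUU: Ā=88.7075, payoff=0.0000, prob=0.058730
UDUU: Ā=191.5567, payoff=100.6367, prob=0.083646
DUUU: Ā=167.3567, payoff=76.4367, prob=0.083646
UUUU: Ā=361.3935, payoff=270.4735, prob=0.119133
Price = Σ prob·payoff / R^4 = 90.302145 / 1.810639 = 49.8731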